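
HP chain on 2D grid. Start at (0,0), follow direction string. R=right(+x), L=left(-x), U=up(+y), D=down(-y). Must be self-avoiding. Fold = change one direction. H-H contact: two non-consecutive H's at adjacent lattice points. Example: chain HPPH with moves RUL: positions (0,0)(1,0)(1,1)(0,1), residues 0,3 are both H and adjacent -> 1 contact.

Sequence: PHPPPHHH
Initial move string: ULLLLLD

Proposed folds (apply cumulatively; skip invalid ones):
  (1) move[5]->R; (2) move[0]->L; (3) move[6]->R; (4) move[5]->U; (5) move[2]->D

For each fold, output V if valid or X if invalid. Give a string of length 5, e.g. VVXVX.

Initial: ULLLLLD -> [(0, 0), (0, 1), (-1, 1), (-2, 1), (-3, 1), (-4, 1), (-5, 1), (-5, 0)]
Fold 1: move[5]->R => ULLLLRD INVALID (collision), skipped
Fold 2: move[0]->L => LLLLLLD VALID
Fold 3: move[6]->R => LLLLLLR INVALID (collision), skipped
Fold 4: move[5]->U => LLLLLUD INVALID (collision), skipped
Fold 5: move[2]->D => LLDLLLD VALID

Answer: XVXXV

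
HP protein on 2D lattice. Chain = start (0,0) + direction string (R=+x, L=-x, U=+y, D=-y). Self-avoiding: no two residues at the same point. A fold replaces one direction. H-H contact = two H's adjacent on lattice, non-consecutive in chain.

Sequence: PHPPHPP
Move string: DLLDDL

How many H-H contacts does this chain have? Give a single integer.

Answer: 0

Derivation:
Positions: [(0, 0), (0, -1), (-1, -1), (-2, -1), (-2, -2), (-2, -3), (-3, -3)]
No H-H contacts found.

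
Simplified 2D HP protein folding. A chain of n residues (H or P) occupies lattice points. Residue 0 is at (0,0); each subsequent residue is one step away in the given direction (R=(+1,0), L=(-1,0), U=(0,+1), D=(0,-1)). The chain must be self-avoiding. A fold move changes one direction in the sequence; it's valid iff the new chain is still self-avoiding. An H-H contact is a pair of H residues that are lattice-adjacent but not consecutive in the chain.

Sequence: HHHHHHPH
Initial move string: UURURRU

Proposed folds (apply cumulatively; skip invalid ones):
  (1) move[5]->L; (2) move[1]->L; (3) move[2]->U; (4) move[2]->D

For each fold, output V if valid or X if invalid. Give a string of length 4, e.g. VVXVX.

Initial: UURURRU -> [(0, 0), (0, 1), (0, 2), (1, 2), (1, 3), (2, 3), (3, 3), (3, 4)]
Fold 1: move[5]->L => UURURLU INVALID (collision), skipped
Fold 2: move[1]->L => ULRURRU INVALID (collision), skipped
Fold 3: move[2]->U => UUUURRU VALID
Fold 4: move[2]->D => UUDURRU INVALID (collision), skipped

Answer: XXVX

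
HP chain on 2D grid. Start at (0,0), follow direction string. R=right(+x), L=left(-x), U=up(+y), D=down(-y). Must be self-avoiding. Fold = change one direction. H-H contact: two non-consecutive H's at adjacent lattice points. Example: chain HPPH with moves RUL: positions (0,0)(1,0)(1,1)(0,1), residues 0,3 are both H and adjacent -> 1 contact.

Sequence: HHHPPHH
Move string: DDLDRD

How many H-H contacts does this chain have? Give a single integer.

Answer: 1

Derivation:
Positions: [(0, 0), (0, -1), (0, -2), (-1, -2), (-1, -3), (0, -3), (0, -4)]
H-H contact: residue 2 @(0,-2) - residue 5 @(0, -3)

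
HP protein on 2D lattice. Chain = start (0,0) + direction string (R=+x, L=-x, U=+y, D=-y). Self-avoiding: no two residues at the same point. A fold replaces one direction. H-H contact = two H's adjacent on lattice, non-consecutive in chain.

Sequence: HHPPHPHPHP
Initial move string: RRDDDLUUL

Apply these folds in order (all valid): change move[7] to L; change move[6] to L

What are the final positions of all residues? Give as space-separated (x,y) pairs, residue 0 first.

Initial moves: RRDDDLUUL
Fold: move[7]->L => RRDDDLULL (positions: [(0, 0), (1, 0), (2, 0), (2, -1), (2, -2), (2, -3), (1, -3), (1, -2), (0, -2), (-1, -2)])
Fold: move[6]->L => RRDDDLLLL (positions: [(0, 0), (1, 0), (2, 0), (2, -1), (2, -2), (2, -3), (1, -3), (0, -3), (-1, -3), (-2, -3)])

Answer: (0,0) (1,0) (2,0) (2,-1) (2,-2) (2,-3) (1,-3) (0,-3) (-1,-3) (-2,-3)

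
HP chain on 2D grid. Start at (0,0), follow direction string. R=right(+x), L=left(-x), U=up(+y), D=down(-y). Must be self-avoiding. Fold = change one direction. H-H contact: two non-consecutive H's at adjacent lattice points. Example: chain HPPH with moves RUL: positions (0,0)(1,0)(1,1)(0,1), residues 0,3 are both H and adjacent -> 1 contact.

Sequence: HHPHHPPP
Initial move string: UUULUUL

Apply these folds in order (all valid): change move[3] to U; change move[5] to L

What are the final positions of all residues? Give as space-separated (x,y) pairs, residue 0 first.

Initial moves: UUULUUL
Fold: move[3]->U => UUUUUUL (positions: [(0, 0), (0, 1), (0, 2), (0, 3), (0, 4), (0, 5), (0, 6), (-1, 6)])
Fold: move[5]->L => UUUUULL (positions: [(0, 0), (0, 1), (0, 2), (0, 3), (0, 4), (0, 5), (-1, 5), (-2, 5)])

Answer: (0,0) (0,1) (0,2) (0,3) (0,4) (0,5) (-1,5) (-2,5)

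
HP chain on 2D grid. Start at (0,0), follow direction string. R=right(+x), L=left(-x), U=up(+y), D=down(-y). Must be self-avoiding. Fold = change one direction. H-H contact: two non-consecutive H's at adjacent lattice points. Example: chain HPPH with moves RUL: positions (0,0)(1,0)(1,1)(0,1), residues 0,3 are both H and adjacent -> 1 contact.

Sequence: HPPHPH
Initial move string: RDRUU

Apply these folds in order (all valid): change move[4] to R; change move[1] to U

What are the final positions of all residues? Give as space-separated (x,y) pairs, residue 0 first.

Answer: (0,0) (1,0) (1,1) (2,1) (2,2) (3,2)

Derivation:
Initial moves: RDRUU
Fold: move[4]->R => RDRUR (positions: [(0, 0), (1, 0), (1, -1), (2, -1), (2, 0), (3, 0)])
Fold: move[1]->U => RURUR (positions: [(0, 0), (1, 0), (1, 1), (2, 1), (2, 2), (3, 2)])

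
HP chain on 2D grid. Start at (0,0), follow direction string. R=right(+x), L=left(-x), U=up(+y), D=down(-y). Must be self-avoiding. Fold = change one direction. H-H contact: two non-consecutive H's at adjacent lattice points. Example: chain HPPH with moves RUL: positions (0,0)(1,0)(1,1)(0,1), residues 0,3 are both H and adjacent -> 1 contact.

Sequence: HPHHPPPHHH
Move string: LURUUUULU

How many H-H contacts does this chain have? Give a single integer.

Positions: [(0, 0), (-1, 0), (-1, 1), (0, 1), (0, 2), (0, 3), (0, 4), (0, 5), (-1, 5), (-1, 6)]
H-H contact: residue 0 @(0,0) - residue 3 @(0, 1)

Answer: 1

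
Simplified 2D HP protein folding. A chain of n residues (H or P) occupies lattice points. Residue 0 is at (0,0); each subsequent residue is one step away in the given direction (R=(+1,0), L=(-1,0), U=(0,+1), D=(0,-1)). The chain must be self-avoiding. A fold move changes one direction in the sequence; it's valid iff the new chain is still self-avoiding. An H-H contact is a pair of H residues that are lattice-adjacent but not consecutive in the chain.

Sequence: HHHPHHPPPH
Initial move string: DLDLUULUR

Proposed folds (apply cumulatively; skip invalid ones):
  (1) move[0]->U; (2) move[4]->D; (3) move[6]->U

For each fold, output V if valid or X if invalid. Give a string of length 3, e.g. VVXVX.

Initial: DLDLUULUR -> [(0, 0), (0, -1), (-1, -1), (-1, -2), (-2, -2), (-2, -1), (-2, 0), (-3, 0), (-3, 1), (-2, 1)]
Fold 1: move[0]->U => ULDLUULUR VALID
Fold 2: move[4]->D => ULDLDULUR INVALID (collision), skipped
Fold 3: move[6]->U => ULDLUUUUR VALID

Answer: VXV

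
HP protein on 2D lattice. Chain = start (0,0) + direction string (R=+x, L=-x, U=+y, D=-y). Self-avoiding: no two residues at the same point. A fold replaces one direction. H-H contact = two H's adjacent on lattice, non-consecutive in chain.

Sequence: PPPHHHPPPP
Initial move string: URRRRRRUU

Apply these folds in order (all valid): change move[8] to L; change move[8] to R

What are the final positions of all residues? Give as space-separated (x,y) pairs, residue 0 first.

Answer: (0,0) (0,1) (1,1) (2,1) (3,1) (4,1) (5,1) (6,1) (6,2) (7,2)

Derivation:
Initial moves: URRRRRRUU
Fold: move[8]->L => URRRRRRUL (positions: [(0, 0), (0, 1), (1, 1), (2, 1), (3, 1), (4, 1), (5, 1), (6, 1), (6, 2), (5, 2)])
Fold: move[8]->R => URRRRRRUR (positions: [(0, 0), (0, 1), (1, 1), (2, 1), (3, 1), (4, 1), (5, 1), (6, 1), (6, 2), (7, 2)])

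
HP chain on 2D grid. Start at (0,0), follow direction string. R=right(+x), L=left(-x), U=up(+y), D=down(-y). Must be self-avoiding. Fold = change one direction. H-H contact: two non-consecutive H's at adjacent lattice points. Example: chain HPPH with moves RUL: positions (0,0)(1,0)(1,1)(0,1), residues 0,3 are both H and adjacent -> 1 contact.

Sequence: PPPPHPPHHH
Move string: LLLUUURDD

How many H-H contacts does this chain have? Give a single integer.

Answer: 1

Derivation:
Positions: [(0, 0), (-1, 0), (-2, 0), (-3, 0), (-3, 1), (-3, 2), (-3, 3), (-2, 3), (-2, 2), (-2, 1)]
H-H contact: residue 4 @(-3,1) - residue 9 @(-2, 1)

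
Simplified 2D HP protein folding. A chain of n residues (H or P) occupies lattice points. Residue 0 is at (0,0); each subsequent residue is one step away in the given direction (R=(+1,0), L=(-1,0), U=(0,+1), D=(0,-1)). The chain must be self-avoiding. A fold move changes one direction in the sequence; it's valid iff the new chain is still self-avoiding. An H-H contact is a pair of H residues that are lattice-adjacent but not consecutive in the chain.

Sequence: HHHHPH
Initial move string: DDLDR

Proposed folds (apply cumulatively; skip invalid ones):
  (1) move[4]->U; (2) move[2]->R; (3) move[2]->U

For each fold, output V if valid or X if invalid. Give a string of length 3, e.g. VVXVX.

Initial: DDLDR -> [(0, 0), (0, -1), (0, -2), (-1, -2), (-1, -3), (0, -3)]
Fold 1: move[4]->U => DDLDU INVALID (collision), skipped
Fold 2: move[2]->R => DDRDR VALID
Fold 3: move[2]->U => DDUDR INVALID (collision), skipped

Answer: XVX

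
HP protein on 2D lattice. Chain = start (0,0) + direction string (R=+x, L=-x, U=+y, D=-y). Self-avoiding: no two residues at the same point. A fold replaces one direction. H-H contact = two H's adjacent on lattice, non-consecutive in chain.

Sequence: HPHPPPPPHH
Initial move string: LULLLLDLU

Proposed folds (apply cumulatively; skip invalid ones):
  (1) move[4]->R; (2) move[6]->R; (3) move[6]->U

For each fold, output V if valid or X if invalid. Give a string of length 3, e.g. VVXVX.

Answer: XXV

Derivation:
Initial: LULLLLDLU -> [(0, 0), (-1, 0), (-1, 1), (-2, 1), (-3, 1), (-4, 1), (-5, 1), (-5, 0), (-6, 0), (-6, 1)]
Fold 1: move[4]->R => LULLRLDLU INVALID (collision), skipped
Fold 2: move[6]->R => LULLLLRLU INVALID (collision), skipped
Fold 3: move[6]->U => LULLLLULU VALID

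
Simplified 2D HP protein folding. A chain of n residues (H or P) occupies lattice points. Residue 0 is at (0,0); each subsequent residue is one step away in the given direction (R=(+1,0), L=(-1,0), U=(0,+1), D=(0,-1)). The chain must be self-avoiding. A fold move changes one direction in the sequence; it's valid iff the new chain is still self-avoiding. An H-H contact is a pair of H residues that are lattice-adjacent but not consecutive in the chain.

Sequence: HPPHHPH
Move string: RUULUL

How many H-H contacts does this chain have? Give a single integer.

Answer: 0

Derivation:
Positions: [(0, 0), (1, 0), (1, 1), (1, 2), (0, 2), (0, 3), (-1, 3)]
No H-H contacts found.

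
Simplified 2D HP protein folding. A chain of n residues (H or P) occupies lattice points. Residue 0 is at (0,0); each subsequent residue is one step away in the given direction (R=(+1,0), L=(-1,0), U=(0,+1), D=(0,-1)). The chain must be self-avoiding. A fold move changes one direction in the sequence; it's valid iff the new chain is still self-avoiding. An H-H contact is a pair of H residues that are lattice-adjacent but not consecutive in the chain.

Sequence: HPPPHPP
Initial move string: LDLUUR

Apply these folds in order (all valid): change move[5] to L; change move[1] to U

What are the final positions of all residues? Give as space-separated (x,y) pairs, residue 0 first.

Initial moves: LDLUUR
Fold: move[5]->L => LDLUUL (positions: [(0, 0), (-1, 0), (-1, -1), (-2, -1), (-2, 0), (-2, 1), (-3, 1)])
Fold: move[1]->U => LULUUL (positions: [(0, 0), (-1, 0), (-1, 1), (-2, 1), (-2, 2), (-2, 3), (-3, 3)])

Answer: (0,0) (-1,0) (-1,1) (-2,1) (-2,2) (-2,3) (-3,3)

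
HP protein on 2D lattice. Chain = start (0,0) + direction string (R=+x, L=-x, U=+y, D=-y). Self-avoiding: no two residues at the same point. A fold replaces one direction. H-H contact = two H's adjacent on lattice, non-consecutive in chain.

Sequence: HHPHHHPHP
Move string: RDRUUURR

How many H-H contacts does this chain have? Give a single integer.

Answer: 1

Derivation:
Positions: [(0, 0), (1, 0), (1, -1), (2, -1), (2, 0), (2, 1), (2, 2), (3, 2), (4, 2)]
H-H contact: residue 1 @(1,0) - residue 4 @(2, 0)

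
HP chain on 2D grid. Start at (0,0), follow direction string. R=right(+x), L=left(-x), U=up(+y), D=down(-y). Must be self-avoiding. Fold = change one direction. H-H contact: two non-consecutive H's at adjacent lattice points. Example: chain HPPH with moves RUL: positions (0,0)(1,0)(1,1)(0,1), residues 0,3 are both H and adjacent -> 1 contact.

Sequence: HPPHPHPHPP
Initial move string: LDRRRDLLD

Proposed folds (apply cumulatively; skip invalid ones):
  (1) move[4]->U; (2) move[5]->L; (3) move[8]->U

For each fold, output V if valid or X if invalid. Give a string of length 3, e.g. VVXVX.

Answer: XXX

Derivation:
Initial: LDRRRDLLD -> [(0, 0), (-1, 0), (-1, -1), (0, -1), (1, -1), (2, -1), (2, -2), (1, -2), (0, -2), (0, -3)]
Fold 1: move[4]->U => LDRRUDLLD INVALID (collision), skipped
Fold 2: move[5]->L => LDRRRLLLD INVALID (collision), skipped
Fold 3: move[8]->U => LDRRRDLLU INVALID (collision), skipped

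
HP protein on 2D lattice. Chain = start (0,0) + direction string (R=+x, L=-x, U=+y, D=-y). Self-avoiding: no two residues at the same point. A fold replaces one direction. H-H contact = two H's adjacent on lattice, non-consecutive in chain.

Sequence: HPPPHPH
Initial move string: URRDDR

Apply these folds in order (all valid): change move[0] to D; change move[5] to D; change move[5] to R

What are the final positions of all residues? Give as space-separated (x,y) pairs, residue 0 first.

Answer: (0,0) (0,-1) (1,-1) (2,-1) (2,-2) (2,-3) (3,-3)

Derivation:
Initial moves: URRDDR
Fold: move[0]->D => DRRDDR (positions: [(0, 0), (0, -1), (1, -1), (2, -1), (2, -2), (2, -3), (3, -3)])
Fold: move[5]->D => DRRDDD (positions: [(0, 0), (0, -1), (1, -1), (2, -1), (2, -2), (2, -3), (2, -4)])
Fold: move[5]->R => DRRDDR (positions: [(0, 0), (0, -1), (1, -1), (2, -1), (2, -2), (2, -3), (3, -3)])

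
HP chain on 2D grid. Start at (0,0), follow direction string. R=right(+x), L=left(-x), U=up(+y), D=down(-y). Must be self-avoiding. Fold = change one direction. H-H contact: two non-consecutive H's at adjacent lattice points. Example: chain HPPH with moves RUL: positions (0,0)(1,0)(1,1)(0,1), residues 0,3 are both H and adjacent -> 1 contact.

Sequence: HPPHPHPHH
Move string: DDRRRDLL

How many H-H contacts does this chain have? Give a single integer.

Answer: 1

Derivation:
Positions: [(0, 0), (0, -1), (0, -2), (1, -2), (2, -2), (3, -2), (3, -3), (2, -3), (1, -3)]
H-H contact: residue 3 @(1,-2) - residue 8 @(1, -3)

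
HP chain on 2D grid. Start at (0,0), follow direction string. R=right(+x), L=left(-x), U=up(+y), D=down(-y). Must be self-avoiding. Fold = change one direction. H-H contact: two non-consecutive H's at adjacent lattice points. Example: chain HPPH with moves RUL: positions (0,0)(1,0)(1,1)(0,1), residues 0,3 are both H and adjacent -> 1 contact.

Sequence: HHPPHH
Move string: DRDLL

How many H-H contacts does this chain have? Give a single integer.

Answer: 1

Derivation:
Positions: [(0, 0), (0, -1), (1, -1), (1, -2), (0, -2), (-1, -2)]
H-H contact: residue 1 @(0,-1) - residue 4 @(0, -2)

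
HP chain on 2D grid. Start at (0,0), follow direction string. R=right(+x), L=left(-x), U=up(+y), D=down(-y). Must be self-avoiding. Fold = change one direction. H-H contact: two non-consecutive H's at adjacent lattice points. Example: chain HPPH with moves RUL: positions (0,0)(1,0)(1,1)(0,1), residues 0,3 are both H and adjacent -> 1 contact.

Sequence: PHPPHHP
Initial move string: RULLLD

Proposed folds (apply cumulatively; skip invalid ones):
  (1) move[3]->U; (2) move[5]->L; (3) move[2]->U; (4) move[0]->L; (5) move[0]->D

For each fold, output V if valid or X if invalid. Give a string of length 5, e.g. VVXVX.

Initial: RULLLD -> [(0, 0), (1, 0), (1, 1), (0, 1), (-1, 1), (-2, 1), (-2, 0)]
Fold 1: move[3]->U => RULULD VALID
Fold 2: move[5]->L => RULULL VALID
Fold 3: move[2]->U => RUUULL VALID
Fold 4: move[0]->L => LUUULL VALID
Fold 5: move[0]->D => DUUULL INVALID (collision), skipped

Answer: VVVVX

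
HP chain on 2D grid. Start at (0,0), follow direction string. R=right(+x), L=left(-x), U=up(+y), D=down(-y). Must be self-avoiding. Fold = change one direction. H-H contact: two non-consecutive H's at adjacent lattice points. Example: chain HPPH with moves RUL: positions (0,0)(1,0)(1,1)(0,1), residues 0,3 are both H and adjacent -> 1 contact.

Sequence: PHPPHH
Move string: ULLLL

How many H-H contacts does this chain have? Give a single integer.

Positions: [(0, 0), (0, 1), (-1, 1), (-2, 1), (-3, 1), (-4, 1)]
No H-H contacts found.

Answer: 0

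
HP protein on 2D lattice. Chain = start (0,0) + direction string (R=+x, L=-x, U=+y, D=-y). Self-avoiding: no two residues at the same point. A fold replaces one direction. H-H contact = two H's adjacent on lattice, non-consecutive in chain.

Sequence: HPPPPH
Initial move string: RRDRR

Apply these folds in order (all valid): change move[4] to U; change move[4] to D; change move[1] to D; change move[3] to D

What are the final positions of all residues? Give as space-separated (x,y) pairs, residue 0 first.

Initial moves: RRDRR
Fold: move[4]->U => RRDRU (positions: [(0, 0), (1, 0), (2, 0), (2, -1), (3, -1), (3, 0)])
Fold: move[4]->D => RRDRD (positions: [(0, 0), (1, 0), (2, 0), (2, -1), (3, -1), (3, -2)])
Fold: move[1]->D => RDDRD (positions: [(0, 0), (1, 0), (1, -1), (1, -2), (2, -2), (2, -3)])
Fold: move[3]->D => RDDDD (positions: [(0, 0), (1, 0), (1, -1), (1, -2), (1, -3), (1, -4)])

Answer: (0,0) (1,0) (1,-1) (1,-2) (1,-3) (1,-4)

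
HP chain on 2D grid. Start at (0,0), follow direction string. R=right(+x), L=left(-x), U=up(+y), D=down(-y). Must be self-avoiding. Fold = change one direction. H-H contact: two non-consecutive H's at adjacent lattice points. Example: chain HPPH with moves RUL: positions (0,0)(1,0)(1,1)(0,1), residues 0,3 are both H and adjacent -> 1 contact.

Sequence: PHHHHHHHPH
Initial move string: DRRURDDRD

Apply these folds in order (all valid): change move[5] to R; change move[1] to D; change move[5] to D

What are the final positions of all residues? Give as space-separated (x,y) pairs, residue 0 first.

Answer: (0,0) (0,-1) (0,-2) (1,-2) (1,-1) (2,-1) (2,-2) (2,-3) (3,-3) (3,-4)

Derivation:
Initial moves: DRRURDDRD
Fold: move[5]->R => DRRURRDRD (positions: [(0, 0), (0, -1), (1, -1), (2, -1), (2, 0), (3, 0), (4, 0), (4, -1), (5, -1), (5, -2)])
Fold: move[1]->D => DDRURRDRD (positions: [(0, 0), (0, -1), (0, -2), (1, -2), (1, -1), (2, -1), (3, -1), (3, -2), (4, -2), (4, -3)])
Fold: move[5]->D => DDRURDDRD (positions: [(0, 0), (0, -1), (0, -2), (1, -2), (1, -1), (2, -1), (2, -2), (2, -3), (3, -3), (3, -4)])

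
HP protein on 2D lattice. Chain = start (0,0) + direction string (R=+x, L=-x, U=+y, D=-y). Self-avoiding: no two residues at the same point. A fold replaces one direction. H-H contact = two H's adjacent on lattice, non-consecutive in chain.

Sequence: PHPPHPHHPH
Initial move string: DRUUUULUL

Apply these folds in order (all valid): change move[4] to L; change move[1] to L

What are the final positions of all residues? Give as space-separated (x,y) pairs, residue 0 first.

Initial moves: DRUUUULUL
Fold: move[4]->L => DRUULULUL (positions: [(0, 0), (0, -1), (1, -1), (1, 0), (1, 1), (0, 1), (0, 2), (-1, 2), (-1, 3), (-2, 3)])
Fold: move[1]->L => DLUULULUL (positions: [(0, 0), (0, -1), (-1, -1), (-1, 0), (-1, 1), (-2, 1), (-2, 2), (-3, 2), (-3, 3), (-4, 3)])

Answer: (0,0) (0,-1) (-1,-1) (-1,0) (-1,1) (-2,1) (-2,2) (-3,2) (-3,3) (-4,3)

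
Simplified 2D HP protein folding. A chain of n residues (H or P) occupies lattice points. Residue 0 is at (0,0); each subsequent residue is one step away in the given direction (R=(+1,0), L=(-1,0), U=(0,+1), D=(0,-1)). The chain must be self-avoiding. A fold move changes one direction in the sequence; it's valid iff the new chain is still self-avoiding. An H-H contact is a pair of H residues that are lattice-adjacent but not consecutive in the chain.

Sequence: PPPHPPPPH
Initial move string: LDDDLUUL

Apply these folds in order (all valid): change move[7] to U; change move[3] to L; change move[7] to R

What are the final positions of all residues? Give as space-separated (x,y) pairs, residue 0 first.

Initial moves: LDDDLUUL
Fold: move[7]->U => LDDDLUUU (positions: [(0, 0), (-1, 0), (-1, -1), (-1, -2), (-1, -3), (-2, -3), (-2, -2), (-2, -1), (-2, 0)])
Fold: move[3]->L => LDDLLUUU (positions: [(0, 0), (-1, 0), (-1, -1), (-1, -2), (-2, -2), (-3, -2), (-3, -1), (-3, 0), (-3, 1)])
Fold: move[7]->R => LDDLLUUR (positions: [(0, 0), (-1, 0), (-1, -1), (-1, -2), (-2, -2), (-3, -2), (-3, -1), (-3, 0), (-2, 0)])

Answer: (0,0) (-1,0) (-1,-1) (-1,-2) (-2,-2) (-3,-2) (-3,-1) (-3,0) (-2,0)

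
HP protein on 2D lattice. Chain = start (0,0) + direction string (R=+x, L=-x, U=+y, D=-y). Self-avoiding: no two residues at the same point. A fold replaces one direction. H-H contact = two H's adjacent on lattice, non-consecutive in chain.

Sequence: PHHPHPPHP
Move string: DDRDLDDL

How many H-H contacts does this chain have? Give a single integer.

Answer: 0

Derivation:
Positions: [(0, 0), (0, -1), (0, -2), (1, -2), (1, -3), (0, -3), (0, -4), (0, -5), (-1, -5)]
No H-H contacts found.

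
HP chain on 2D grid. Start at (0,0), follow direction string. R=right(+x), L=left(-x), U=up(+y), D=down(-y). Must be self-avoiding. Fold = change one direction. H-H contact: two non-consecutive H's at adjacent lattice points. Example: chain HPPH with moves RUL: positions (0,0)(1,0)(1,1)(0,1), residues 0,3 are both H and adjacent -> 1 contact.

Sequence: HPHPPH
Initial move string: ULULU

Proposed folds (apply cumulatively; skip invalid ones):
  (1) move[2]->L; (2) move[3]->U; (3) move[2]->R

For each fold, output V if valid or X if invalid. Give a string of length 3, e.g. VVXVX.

Initial: ULULU -> [(0, 0), (0, 1), (-1, 1), (-1, 2), (-2, 2), (-2, 3)]
Fold 1: move[2]->L => ULLLU VALID
Fold 2: move[3]->U => ULLUU VALID
Fold 3: move[2]->R => ULRUU INVALID (collision), skipped

Answer: VVX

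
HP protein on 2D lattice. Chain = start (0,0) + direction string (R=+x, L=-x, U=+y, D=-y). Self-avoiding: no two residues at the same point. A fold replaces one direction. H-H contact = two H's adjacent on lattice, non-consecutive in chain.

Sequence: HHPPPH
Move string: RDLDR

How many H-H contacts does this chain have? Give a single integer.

Answer: 0

Derivation:
Positions: [(0, 0), (1, 0), (1, -1), (0, -1), (0, -2), (1, -2)]
No H-H contacts found.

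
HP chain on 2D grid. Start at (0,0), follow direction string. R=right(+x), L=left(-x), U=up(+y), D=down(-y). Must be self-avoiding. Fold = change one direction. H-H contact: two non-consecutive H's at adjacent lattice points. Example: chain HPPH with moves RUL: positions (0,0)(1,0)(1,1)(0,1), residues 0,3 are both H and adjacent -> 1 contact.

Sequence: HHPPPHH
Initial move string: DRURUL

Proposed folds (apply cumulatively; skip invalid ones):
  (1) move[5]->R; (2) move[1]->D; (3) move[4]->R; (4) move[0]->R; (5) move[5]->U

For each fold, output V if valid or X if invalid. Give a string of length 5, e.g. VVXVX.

Answer: VXVVV

Derivation:
Initial: DRURUL -> [(0, 0), (0, -1), (1, -1), (1, 0), (2, 0), (2, 1), (1, 1)]
Fold 1: move[5]->R => DRURUR VALID
Fold 2: move[1]->D => DDURUR INVALID (collision), skipped
Fold 3: move[4]->R => DRURRR VALID
Fold 4: move[0]->R => RRURRR VALID
Fold 5: move[5]->U => RRURRU VALID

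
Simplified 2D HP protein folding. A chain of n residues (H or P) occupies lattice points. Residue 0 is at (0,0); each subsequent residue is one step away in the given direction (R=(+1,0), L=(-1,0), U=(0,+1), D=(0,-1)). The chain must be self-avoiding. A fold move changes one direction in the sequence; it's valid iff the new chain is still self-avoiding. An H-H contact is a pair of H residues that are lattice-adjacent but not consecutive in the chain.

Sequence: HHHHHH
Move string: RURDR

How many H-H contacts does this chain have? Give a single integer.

Answer: 1

Derivation:
Positions: [(0, 0), (1, 0), (1, 1), (2, 1), (2, 0), (3, 0)]
H-H contact: residue 1 @(1,0) - residue 4 @(2, 0)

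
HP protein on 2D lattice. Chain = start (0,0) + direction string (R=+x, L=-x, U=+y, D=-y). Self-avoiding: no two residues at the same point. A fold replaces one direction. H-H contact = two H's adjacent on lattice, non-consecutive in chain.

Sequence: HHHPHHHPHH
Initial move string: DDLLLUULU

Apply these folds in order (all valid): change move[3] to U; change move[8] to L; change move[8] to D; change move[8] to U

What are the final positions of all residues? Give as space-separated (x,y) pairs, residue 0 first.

Initial moves: DDLLLUULU
Fold: move[3]->U => DDLULUULU (positions: [(0, 0), (0, -1), (0, -2), (-1, -2), (-1, -1), (-2, -1), (-2, 0), (-2, 1), (-3, 1), (-3, 2)])
Fold: move[8]->L => DDLULUULL (positions: [(0, 0), (0, -1), (0, -2), (-1, -2), (-1, -1), (-2, -1), (-2, 0), (-2, 1), (-3, 1), (-4, 1)])
Fold: move[8]->D => DDLULUULD (positions: [(0, 0), (0, -1), (0, -2), (-1, -2), (-1, -1), (-2, -1), (-2, 0), (-2, 1), (-3, 1), (-3, 0)])
Fold: move[8]->U => DDLULUULU (positions: [(0, 0), (0, -1), (0, -2), (-1, -2), (-1, -1), (-2, -1), (-2, 0), (-2, 1), (-3, 1), (-3, 2)])

Answer: (0,0) (0,-1) (0,-2) (-1,-2) (-1,-1) (-2,-1) (-2,0) (-2,1) (-3,1) (-3,2)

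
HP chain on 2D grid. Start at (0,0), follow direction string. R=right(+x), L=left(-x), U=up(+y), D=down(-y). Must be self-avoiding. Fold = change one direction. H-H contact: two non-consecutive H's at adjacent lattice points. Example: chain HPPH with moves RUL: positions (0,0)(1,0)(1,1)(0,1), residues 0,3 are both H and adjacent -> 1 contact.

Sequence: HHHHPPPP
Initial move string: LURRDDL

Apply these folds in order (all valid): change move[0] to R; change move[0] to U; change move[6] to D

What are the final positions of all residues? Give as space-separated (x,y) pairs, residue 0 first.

Answer: (0,0) (0,1) (0,2) (1,2) (2,2) (2,1) (2,0) (2,-1)

Derivation:
Initial moves: LURRDDL
Fold: move[0]->R => RURRDDL (positions: [(0, 0), (1, 0), (1, 1), (2, 1), (3, 1), (3, 0), (3, -1), (2, -1)])
Fold: move[0]->U => UURRDDL (positions: [(0, 0), (0, 1), (0, 2), (1, 2), (2, 2), (2, 1), (2, 0), (1, 0)])
Fold: move[6]->D => UURRDDD (positions: [(0, 0), (0, 1), (0, 2), (1, 2), (2, 2), (2, 1), (2, 0), (2, -1)])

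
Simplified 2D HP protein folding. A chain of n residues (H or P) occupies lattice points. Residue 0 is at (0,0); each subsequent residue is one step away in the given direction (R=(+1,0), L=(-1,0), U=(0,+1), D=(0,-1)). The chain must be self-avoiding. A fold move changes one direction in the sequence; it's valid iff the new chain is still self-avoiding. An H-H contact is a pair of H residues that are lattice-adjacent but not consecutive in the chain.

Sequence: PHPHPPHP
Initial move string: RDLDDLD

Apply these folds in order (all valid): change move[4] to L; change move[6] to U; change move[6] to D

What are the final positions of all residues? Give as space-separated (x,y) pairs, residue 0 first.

Answer: (0,0) (1,0) (1,-1) (0,-1) (0,-2) (-1,-2) (-2,-2) (-2,-3)

Derivation:
Initial moves: RDLDDLD
Fold: move[4]->L => RDLDLLD (positions: [(0, 0), (1, 0), (1, -1), (0, -1), (0, -2), (-1, -2), (-2, -2), (-2, -3)])
Fold: move[6]->U => RDLDLLU (positions: [(0, 0), (1, 0), (1, -1), (0, -1), (0, -2), (-1, -2), (-2, -2), (-2, -1)])
Fold: move[6]->D => RDLDLLD (positions: [(0, 0), (1, 0), (1, -1), (0, -1), (0, -2), (-1, -2), (-2, -2), (-2, -3)])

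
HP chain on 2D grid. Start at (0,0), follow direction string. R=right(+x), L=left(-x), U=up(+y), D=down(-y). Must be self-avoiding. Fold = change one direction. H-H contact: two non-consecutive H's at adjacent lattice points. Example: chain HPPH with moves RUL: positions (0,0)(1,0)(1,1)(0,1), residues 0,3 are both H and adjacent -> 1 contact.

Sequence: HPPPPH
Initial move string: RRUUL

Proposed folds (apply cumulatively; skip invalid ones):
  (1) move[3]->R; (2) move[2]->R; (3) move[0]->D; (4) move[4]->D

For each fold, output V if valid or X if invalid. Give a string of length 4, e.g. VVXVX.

Answer: XVVX

Derivation:
Initial: RRUUL -> [(0, 0), (1, 0), (2, 0), (2, 1), (2, 2), (1, 2)]
Fold 1: move[3]->R => RRURL INVALID (collision), skipped
Fold 2: move[2]->R => RRRUL VALID
Fold 3: move[0]->D => DRRUL VALID
Fold 4: move[4]->D => DRRUD INVALID (collision), skipped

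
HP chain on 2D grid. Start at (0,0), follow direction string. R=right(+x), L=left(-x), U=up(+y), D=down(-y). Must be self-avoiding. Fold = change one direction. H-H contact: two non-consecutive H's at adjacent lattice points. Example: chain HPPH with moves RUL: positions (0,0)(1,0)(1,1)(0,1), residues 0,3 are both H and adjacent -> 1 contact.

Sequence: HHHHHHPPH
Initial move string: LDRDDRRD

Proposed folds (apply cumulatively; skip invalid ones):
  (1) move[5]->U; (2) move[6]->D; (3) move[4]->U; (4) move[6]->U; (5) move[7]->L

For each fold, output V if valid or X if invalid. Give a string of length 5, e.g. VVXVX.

Answer: XVXXV

Derivation:
Initial: LDRDDRRD -> [(0, 0), (-1, 0), (-1, -1), (0, -1), (0, -2), (0, -3), (1, -3), (2, -3), (2, -4)]
Fold 1: move[5]->U => LDRDDURD INVALID (collision), skipped
Fold 2: move[6]->D => LDRDDRDD VALID
Fold 3: move[4]->U => LDRDURDD INVALID (collision), skipped
Fold 4: move[6]->U => LDRDDRUD INVALID (collision), skipped
Fold 5: move[7]->L => LDRDDRDL VALID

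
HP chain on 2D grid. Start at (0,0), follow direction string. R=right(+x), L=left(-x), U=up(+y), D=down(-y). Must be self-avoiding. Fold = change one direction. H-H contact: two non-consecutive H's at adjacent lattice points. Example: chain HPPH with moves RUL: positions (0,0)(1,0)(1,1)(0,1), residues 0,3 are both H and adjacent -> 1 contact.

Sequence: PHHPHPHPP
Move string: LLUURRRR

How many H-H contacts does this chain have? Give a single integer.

Positions: [(0, 0), (-1, 0), (-2, 0), (-2, 1), (-2, 2), (-1, 2), (0, 2), (1, 2), (2, 2)]
No H-H contacts found.

Answer: 0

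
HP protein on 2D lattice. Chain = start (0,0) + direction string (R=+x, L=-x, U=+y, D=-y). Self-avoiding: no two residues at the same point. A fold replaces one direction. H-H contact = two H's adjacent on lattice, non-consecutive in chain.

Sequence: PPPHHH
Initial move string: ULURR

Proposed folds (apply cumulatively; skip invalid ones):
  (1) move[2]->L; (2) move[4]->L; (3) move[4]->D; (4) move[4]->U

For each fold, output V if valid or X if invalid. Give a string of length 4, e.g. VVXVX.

Initial: ULURR -> [(0, 0), (0, 1), (-1, 1), (-1, 2), (0, 2), (1, 2)]
Fold 1: move[2]->L => ULLRR INVALID (collision), skipped
Fold 2: move[4]->L => ULURL INVALID (collision), skipped
Fold 3: move[4]->D => ULURD INVALID (collision), skipped
Fold 4: move[4]->U => ULURU VALID

Answer: XXXV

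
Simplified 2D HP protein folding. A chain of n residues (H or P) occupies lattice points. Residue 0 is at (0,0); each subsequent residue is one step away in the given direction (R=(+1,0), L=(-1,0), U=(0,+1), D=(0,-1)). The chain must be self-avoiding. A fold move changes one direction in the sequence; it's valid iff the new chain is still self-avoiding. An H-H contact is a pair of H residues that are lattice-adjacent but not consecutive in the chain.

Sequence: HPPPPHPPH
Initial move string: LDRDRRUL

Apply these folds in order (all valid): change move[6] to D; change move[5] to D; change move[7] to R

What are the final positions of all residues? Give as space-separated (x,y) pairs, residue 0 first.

Answer: (0,0) (-1,0) (-1,-1) (0,-1) (0,-2) (1,-2) (1,-3) (1,-4) (2,-4)

Derivation:
Initial moves: LDRDRRUL
Fold: move[6]->D => LDRDRRDL (positions: [(0, 0), (-1, 0), (-1, -1), (0, -1), (0, -2), (1, -2), (2, -2), (2, -3), (1, -3)])
Fold: move[5]->D => LDRDRDDL (positions: [(0, 0), (-1, 0), (-1, -1), (0, -1), (0, -2), (1, -2), (1, -3), (1, -4), (0, -4)])
Fold: move[7]->R => LDRDRDDR (positions: [(0, 0), (-1, 0), (-1, -1), (0, -1), (0, -2), (1, -2), (1, -3), (1, -4), (2, -4)])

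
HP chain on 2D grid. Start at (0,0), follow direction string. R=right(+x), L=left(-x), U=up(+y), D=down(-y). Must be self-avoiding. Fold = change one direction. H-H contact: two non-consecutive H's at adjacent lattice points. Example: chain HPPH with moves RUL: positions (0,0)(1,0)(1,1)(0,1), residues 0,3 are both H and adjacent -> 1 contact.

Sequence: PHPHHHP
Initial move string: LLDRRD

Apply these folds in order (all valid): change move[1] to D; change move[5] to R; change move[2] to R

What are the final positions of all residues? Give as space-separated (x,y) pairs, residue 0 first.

Initial moves: LLDRRD
Fold: move[1]->D => LDDRRD (positions: [(0, 0), (-1, 0), (-1, -1), (-1, -2), (0, -2), (1, -2), (1, -3)])
Fold: move[5]->R => LDDRRR (positions: [(0, 0), (-1, 0), (-1, -1), (-1, -2), (0, -2), (1, -2), (2, -2)])
Fold: move[2]->R => LDRRRR (positions: [(0, 0), (-1, 0), (-1, -1), (0, -1), (1, -1), (2, -1), (3, -1)])

Answer: (0,0) (-1,0) (-1,-1) (0,-1) (1,-1) (2,-1) (3,-1)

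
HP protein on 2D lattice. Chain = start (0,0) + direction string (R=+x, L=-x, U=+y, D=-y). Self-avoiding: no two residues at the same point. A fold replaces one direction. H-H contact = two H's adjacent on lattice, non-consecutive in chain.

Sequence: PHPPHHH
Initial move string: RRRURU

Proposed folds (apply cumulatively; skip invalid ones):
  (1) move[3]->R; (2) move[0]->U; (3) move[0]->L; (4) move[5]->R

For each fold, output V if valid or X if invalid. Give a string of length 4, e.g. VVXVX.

Initial: RRRURU -> [(0, 0), (1, 0), (2, 0), (3, 0), (3, 1), (4, 1), (4, 2)]
Fold 1: move[3]->R => RRRRRU VALID
Fold 2: move[0]->U => URRRRU VALID
Fold 3: move[0]->L => LRRRRU INVALID (collision), skipped
Fold 4: move[5]->R => URRRRR VALID

Answer: VVXV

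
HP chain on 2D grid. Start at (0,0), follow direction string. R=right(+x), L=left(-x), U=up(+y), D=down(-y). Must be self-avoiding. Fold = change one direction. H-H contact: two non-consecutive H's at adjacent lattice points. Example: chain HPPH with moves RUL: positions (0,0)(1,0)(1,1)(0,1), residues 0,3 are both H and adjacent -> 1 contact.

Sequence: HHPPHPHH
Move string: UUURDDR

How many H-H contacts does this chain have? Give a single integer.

Positions: [(0, 0), (0, 1), (0, 2), (0, 3), (1, 3), (1, 2), (1, 1), (2, 1)]
H-H contact: residue 1 @(0,1) - residue 6 @(1, 1)

Answer: 1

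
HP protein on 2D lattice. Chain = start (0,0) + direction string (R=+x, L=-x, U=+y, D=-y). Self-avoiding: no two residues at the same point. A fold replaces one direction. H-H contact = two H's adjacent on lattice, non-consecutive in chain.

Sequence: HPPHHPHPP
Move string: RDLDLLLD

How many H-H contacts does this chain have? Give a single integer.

Answer: 1

Derivation:
Positions: [(0, 0), (1, 0), (1, -1), (0, -1), (0, -2), (-1, -2), (-2, -2), (-3, -2), (-3, -3)]
H-H contact: residue 0 @(0,0) - residue 3 @(0, -1)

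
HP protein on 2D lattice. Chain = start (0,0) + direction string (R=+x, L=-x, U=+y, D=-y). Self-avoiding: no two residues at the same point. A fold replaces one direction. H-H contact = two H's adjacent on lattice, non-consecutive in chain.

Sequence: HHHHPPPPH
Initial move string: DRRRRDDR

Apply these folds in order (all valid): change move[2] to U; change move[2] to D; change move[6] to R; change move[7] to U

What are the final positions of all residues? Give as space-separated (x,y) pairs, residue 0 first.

Initial moves: DRRRRDDR
Fold: move[2]->U => DRURRDDR (positions: [(0, 0), (0, -1), (1, -1), (1, 0), (2, 0), (3, 0), (3, -1), (3, -2), (4, -2)])
Fold: move[2]->D => DRDRRDDR (positions: [(0, 0), (0, -1), (1, -1), (1, -2), (2, -2), (3, -2), (3, -3), (3, -4), (4, -4)])
Fold: move[6]->R => DRDRRDRR (positions: [(0, 0), (0, -1), (1, -1), (1, -2), (2, -2), (3, -2), (3, -3), (4, -3), (5, -3)])
Fold: move[7]->U => DRDRRDRU (positions: [(0, 0), (0, -1), (1, -1), (1, -2), (2, -2), (3, -2), (3, -3), (4, -3), (4, -2)])

Answer: (0,0) (0,-1) (1,-1) (1,-2) (2,-2) (3,-2) (3,-3) (4,-3) (4,-2)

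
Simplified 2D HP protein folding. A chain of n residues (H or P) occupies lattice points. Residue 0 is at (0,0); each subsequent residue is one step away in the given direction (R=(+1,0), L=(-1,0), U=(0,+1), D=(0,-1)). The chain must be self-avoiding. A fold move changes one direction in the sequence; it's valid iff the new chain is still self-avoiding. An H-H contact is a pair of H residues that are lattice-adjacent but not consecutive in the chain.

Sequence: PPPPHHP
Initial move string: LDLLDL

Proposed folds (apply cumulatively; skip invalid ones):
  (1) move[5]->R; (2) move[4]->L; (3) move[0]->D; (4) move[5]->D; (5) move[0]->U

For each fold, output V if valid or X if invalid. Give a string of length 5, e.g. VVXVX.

Answer: VXVVX

Derivation:
Initial: LDLLDL -> [(0, 0), (-1, 0), (-1, -1), (-2, -1), (-3, -1), (-3, -2), (-4, -2)]
Fold 1: move[5]->R => LDLLDR VALID
Fold 2: move[4]->L => LDLLLR INVALID (collision), skipped
Fold 3: move[0]->D => DDLLDR VALID
Fold 4: move[5]->D => DDLLDD VALID
Fold 5: move[0]->U => UDLLDD INVALID (collision), skipped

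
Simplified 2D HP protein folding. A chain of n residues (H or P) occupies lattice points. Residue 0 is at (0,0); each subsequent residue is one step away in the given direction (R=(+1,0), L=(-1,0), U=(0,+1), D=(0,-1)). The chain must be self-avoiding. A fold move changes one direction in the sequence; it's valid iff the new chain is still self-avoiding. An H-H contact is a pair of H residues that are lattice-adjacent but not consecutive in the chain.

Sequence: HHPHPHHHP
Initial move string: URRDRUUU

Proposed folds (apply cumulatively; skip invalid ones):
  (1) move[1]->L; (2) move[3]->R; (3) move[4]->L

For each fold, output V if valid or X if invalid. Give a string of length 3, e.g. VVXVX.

Answer: XVX

Derivation:
Initial: URRDRUUU -> [(0, 0), (0, 1), (1, 1), (2, 1), (2, 0), (3, 0), (3, 1), (3, 2), (3, 3)]
Fold 1: move[1]->L => ULRDRUUU INVALID (collision), skipped
Fold 2: move[3]->R => URRRRUUU VALID
Fold 3: move[4]->L => URRRLUUU INVALID (collision), skipped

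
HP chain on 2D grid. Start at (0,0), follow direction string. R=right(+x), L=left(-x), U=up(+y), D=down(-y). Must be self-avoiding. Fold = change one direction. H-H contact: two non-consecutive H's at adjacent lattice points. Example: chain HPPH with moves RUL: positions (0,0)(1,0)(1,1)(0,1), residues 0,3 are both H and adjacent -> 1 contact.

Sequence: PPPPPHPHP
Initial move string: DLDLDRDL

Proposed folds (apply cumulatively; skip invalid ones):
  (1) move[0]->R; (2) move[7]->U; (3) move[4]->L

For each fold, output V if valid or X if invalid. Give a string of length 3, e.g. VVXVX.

Initial: DLDLDRDL -> [(0, 0), (0, -1), (-1, -1), (-1, -2), (-2, -2), (-2, -3), (-1, -3), (-1, -4), (-2, -4)]
Fold 1: move[0]->R => RLDLDRDL INVALID (collision), skipped
Fold 2: move[7]->U => DLDLDRDU INVALID (collision), skipped
Fold 3: move[4]->L => DLDLLRDL INVALID (collision), skipped

Answer: XXX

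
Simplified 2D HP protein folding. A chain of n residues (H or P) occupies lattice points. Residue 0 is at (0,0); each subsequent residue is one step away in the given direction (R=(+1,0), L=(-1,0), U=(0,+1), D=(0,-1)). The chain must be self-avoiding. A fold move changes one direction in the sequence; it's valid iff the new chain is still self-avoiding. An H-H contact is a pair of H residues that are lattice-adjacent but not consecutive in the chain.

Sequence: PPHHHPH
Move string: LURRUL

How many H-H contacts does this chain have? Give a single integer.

Positions: [(0, 0), (-1, 0), (-1, 1), (0, 1), (1, 1), (1, 2), (0, 2)]
H-H contact: residue 3 @(0,1) - residue 6 @(0, 2)

Answer: 1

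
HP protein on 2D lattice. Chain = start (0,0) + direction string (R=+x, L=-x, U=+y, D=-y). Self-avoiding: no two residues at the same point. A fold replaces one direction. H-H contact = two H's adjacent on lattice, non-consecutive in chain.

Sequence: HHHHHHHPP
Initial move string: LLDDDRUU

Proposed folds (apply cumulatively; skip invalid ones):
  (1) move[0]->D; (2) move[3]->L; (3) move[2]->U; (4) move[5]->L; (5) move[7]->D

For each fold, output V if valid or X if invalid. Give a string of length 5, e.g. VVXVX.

Initial: LLDDDRUU -> [(0, 0), (-1, 0), (-2, 0), (-2, -1), (-2, -2), (-2, -3), (-1, -3), (-1, -2), (-1, -1)]
Fold 1: move[0]->D => DLDDDRUU VALID
Fold 2: move[3]->L => DLDLDRUU INVALID (collision), skipped
Fold 3: move[2]->U => DLUDDRUU INVALID (collision), skipped
Fold 4: move[5]->L => DLDDDLUU VALID
Fold 5: move[7]->D => DLDDDLUD INVALID (collision), skipped

Answer: VXXVX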